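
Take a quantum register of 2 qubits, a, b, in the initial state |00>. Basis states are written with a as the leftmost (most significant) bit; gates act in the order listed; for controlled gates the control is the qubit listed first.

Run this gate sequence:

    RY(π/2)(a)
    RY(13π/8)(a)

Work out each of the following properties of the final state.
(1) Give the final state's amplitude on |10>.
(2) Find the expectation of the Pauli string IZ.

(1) The final state's coefficient on |10> equals -sin(pi/16).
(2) In the final state, IZ has expectation 1.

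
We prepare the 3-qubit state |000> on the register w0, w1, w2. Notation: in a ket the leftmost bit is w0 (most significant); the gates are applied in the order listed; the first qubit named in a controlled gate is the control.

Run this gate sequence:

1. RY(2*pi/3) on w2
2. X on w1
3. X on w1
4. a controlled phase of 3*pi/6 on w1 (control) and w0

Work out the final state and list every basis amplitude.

After the circuit, the state carries amplitude 1/2 on |000>, sqrt(3)/2 on |001>, and 0 on every other basis state. Key observation: gates 2-3 undo each other exactly, leaving only the rest of the circuit to track.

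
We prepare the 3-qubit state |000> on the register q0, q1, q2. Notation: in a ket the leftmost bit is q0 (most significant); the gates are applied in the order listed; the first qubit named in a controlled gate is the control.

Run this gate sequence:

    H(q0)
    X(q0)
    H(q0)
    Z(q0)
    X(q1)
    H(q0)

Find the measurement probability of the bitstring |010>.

A full measurement returns |010> with probability 1/2. Key observation: gates 1-4 undo each other exactly, leaving only the rest of the circuit to track.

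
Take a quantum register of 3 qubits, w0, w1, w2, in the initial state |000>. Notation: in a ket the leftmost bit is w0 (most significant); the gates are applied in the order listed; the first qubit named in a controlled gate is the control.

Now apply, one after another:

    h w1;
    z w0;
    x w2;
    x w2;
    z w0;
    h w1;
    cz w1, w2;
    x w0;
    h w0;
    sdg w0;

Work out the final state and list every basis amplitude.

The final amplitudes are sqrt(2)/2 on |000>, sqrt(2)*I/2 on |100>, and 0 on every other basis state. Key observation: gates 1-6 undo each other exactly, leaving only the rest of the circuit to track.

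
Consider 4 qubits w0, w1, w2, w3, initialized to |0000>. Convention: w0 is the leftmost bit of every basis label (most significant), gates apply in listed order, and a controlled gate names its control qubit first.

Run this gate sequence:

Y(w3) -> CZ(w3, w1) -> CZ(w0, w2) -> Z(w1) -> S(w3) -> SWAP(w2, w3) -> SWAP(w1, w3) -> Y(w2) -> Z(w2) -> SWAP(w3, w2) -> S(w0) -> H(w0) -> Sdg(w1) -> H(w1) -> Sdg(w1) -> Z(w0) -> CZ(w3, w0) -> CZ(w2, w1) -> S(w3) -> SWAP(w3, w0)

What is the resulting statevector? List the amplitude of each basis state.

After the circuit, the state carries amplitude I/2 on |0000>, -I/2 on |0001>, 1/2 on |0100>, -1/2 on |0101>, and 0 on every other basis state.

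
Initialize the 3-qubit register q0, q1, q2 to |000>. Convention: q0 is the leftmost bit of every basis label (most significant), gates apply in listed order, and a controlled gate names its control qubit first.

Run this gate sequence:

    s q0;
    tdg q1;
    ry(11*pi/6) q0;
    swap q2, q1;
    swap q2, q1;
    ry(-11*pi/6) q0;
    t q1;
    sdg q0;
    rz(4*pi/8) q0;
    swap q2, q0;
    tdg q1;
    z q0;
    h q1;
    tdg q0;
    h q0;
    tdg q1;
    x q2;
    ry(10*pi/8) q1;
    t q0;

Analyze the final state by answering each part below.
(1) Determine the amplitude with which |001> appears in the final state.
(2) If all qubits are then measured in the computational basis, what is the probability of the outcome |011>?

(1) The amplitude on |001> is sqrt(2 - sqrt(2))*exp(3*I*pi/4)/4 + I*sqrt(sqrt(2) + 2)/4. Key observation: gates 1-8 undo each other exactly, leaving only the rest of the circuit to track.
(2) Outcome |011> occurs with probability 1/8.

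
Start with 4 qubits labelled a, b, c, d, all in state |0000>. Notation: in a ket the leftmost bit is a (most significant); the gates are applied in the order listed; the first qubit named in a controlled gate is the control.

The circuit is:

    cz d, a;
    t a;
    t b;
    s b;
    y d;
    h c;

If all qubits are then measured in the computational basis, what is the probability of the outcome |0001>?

A full measurement returns |0001> with probability 1/2.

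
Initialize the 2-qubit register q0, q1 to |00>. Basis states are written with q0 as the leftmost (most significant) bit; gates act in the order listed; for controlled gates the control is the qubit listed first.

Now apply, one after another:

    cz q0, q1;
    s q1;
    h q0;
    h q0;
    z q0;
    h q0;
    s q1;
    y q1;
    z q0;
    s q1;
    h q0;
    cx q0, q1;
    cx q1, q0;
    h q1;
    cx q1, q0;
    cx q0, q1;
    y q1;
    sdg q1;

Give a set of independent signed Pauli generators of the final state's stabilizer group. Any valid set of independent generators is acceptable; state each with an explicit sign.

One valid set of independent stabilizer generators is +XI, +IZ (any independent generating set of the same group is equally correct).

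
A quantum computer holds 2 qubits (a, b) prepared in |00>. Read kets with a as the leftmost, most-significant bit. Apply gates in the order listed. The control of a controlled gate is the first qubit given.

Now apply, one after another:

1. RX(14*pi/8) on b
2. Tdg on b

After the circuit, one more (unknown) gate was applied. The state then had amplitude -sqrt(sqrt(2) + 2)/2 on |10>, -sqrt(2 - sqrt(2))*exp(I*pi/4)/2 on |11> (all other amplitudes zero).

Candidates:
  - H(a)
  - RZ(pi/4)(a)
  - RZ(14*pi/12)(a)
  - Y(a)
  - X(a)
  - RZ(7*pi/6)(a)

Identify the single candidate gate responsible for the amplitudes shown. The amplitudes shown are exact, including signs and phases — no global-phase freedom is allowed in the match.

The applied gate was X(a).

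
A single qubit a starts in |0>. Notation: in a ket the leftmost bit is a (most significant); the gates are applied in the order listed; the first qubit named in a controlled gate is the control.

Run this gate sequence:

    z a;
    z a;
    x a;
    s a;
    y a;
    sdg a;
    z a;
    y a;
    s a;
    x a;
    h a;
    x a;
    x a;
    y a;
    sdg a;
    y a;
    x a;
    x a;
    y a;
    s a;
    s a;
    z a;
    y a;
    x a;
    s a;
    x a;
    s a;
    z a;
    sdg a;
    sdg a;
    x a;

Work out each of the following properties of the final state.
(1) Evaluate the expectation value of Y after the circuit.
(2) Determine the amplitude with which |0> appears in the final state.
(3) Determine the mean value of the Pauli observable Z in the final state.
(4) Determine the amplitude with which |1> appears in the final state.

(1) The observable Y averages to -1. Key observation: steps 15-20 multiply out to the identity, so the circuit reduces to the remaining gates.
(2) |0> carries amplitude -sqrt(2)*I/2 in the final state.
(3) The expectation value of Z is 0.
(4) |1> carries amplitude -sqrt(2)/2 in the final state.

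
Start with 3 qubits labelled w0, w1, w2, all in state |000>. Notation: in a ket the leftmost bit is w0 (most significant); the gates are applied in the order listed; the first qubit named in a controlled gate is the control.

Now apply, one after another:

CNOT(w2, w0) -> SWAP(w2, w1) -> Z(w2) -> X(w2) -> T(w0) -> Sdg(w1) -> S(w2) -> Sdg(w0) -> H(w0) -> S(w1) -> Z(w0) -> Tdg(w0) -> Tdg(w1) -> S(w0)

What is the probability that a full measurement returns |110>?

A full measurement returns |110> with probability 0.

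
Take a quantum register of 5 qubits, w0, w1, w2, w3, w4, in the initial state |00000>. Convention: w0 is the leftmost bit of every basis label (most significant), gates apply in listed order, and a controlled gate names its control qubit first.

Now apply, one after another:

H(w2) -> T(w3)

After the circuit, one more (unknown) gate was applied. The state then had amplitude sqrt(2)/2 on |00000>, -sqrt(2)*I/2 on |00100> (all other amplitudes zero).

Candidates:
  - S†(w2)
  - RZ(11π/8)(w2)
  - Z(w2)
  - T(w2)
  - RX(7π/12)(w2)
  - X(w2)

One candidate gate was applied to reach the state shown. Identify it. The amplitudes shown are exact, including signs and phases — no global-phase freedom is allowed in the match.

It was S†(w2) that produced the state shown.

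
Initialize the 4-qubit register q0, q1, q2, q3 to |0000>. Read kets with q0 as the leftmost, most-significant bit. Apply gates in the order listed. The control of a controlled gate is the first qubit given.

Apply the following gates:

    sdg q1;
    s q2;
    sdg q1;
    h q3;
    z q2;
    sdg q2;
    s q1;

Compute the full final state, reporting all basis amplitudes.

The final amplitudes are sqrt(2)/2 on |0000>, sqrt(2)/2 on |0001>, and 0 on every other basis state.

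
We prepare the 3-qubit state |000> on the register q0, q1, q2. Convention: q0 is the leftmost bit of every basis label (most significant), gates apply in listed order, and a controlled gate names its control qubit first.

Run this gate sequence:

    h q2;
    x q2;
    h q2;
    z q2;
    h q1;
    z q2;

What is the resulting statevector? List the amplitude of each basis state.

The resulting statevector has amplitude sqrt(2)/2 on |000>, sqrt(2)/2 on |010>, and 0 on every other basis state. Key observation: gates 1-4 undo each other exactly, leaving only the rest of the circuit to track.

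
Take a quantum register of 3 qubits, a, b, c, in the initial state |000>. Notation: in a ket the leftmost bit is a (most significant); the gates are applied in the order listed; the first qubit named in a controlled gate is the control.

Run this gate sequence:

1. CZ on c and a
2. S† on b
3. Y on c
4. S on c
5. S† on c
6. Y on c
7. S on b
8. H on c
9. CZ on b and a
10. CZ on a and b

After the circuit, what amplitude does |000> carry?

The amplitude on |000> is sqrt(2)/2.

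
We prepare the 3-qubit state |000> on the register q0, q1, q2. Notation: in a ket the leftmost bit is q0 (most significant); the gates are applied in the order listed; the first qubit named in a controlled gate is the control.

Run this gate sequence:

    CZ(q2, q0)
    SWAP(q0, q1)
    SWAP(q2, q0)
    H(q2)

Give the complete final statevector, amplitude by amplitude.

The final amplitudes are sqrt(2)/2 on |000>, sqrt(2)/2 on |001>, and 0 on every other basis state.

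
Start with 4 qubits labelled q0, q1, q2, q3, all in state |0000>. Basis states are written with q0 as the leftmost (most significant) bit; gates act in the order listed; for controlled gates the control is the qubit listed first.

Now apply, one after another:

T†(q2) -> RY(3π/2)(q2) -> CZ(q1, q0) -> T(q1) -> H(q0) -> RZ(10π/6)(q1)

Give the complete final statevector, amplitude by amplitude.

The final amplitudes are exp(I*pi/6)/2 on |0000>, -exp(I*pi/6)/2 on |0010>, exp(I*pi/6)/2 on |1000>, -exp(I*pi/6)/2 on |1010>, and 0 on every other basis state.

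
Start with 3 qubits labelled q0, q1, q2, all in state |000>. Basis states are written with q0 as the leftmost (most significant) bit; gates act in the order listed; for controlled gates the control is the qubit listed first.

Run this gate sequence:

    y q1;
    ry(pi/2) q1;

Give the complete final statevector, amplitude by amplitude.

The resulting statevector has amplitude -sqrt(2)*I/2 on |000>, sqrt(2)*I/2 on |010>, and 0 on every other basis state.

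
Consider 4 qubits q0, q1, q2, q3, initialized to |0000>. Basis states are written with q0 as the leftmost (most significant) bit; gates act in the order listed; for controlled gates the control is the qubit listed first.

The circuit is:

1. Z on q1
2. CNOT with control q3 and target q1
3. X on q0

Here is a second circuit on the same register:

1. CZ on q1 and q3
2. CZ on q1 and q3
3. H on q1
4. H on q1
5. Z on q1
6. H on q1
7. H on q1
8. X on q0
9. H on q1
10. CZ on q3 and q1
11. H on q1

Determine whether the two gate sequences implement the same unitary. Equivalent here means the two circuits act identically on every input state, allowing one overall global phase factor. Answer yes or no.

Yes, they are equivalent — the unitaries differ by at most a global phase.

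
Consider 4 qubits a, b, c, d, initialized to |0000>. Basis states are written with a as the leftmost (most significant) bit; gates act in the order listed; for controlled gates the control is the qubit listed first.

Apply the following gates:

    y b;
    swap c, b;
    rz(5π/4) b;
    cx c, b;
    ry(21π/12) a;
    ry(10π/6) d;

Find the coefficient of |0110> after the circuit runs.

The final state's coefficient on |0110> equals -sqrt(3*sqrt(2) + 6)*exp(7*I*pi/8)/4.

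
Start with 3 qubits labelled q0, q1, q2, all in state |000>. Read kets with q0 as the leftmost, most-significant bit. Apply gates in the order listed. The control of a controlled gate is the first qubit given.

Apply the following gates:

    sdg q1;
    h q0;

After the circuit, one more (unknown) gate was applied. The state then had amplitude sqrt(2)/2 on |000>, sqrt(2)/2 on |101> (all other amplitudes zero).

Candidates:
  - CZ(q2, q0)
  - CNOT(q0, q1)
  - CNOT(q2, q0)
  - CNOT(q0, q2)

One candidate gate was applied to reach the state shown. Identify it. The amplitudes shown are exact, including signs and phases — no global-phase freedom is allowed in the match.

The unique candidate consistent with the amplitudes is CNOT(q0, q2).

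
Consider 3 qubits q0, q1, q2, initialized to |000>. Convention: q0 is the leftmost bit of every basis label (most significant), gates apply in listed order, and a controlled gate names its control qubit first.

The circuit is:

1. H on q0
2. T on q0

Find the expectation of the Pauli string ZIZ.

The expectation value of ZIZ is 0.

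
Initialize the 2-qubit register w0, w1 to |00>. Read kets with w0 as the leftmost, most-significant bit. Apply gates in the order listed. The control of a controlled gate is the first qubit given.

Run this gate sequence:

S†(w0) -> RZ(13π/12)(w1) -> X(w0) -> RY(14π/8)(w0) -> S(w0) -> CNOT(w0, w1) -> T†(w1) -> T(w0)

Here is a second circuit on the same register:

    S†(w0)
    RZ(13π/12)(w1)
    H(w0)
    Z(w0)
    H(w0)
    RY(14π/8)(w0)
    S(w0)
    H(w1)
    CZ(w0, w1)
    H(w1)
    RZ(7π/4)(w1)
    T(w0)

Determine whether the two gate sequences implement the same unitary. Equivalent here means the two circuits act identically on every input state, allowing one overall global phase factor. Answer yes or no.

Yes, they are equivalent — the unitaries differ by at most a global phase.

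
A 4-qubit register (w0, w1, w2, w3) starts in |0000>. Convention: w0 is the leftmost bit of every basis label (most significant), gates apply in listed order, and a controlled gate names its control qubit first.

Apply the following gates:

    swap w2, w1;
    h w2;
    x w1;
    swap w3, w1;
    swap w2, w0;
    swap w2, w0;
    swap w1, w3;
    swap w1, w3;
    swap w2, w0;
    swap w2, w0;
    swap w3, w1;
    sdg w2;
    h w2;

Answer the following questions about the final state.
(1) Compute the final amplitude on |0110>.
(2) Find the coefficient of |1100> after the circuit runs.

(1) The amplitude on |0110> is 1/2 + I/2.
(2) |1100> carries amplitude 0 in the final state.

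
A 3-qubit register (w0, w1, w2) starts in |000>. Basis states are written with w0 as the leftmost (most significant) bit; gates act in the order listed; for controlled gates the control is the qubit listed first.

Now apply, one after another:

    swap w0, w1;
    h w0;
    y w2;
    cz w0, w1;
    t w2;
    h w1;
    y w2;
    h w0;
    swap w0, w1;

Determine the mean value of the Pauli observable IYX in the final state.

The expectation value of IYX is 0.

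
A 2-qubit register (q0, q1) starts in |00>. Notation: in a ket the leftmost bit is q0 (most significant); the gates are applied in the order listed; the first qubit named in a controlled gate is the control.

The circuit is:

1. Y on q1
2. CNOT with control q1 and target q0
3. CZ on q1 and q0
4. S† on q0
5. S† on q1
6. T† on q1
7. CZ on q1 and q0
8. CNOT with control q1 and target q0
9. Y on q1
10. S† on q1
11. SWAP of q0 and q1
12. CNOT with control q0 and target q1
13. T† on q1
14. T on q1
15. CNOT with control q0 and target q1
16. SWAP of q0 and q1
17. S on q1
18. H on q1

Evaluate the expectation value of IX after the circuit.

The observable IX averages to 1. Key observation: the block from step 10 through step 17 cancels to the identity and can be dropped.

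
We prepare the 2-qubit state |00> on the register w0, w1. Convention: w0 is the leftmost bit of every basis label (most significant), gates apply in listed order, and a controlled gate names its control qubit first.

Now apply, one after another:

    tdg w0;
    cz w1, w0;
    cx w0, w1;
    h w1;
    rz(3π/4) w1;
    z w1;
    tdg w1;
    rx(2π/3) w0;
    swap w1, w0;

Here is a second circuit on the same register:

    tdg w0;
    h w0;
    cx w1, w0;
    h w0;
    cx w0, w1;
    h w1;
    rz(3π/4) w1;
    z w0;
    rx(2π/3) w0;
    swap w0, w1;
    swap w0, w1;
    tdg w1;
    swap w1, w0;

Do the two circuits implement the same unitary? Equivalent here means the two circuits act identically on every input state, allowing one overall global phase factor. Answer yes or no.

No, they are not equivalent — no single phase factor reconciles the two unitaries.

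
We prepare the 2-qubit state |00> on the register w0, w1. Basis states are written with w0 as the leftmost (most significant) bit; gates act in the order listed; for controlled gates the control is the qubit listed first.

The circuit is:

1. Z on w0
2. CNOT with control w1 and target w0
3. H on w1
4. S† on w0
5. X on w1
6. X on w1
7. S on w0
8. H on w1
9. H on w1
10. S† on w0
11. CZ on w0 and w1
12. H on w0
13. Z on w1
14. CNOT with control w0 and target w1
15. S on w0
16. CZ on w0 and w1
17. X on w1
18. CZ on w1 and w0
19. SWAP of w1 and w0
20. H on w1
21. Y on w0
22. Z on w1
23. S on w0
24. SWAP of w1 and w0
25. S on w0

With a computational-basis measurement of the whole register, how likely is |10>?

The probability of measuring |10> is 1/4.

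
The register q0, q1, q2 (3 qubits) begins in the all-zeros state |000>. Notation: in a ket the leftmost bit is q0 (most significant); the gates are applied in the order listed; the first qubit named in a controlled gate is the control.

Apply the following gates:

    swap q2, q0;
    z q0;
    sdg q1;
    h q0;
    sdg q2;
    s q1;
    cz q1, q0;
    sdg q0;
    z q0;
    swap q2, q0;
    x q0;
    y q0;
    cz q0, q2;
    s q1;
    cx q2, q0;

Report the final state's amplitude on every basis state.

The final amplitudes are -sqrt(2)*I/2 on |000>, sqrt(2)/2 on |101>, and 0 on every other basis state.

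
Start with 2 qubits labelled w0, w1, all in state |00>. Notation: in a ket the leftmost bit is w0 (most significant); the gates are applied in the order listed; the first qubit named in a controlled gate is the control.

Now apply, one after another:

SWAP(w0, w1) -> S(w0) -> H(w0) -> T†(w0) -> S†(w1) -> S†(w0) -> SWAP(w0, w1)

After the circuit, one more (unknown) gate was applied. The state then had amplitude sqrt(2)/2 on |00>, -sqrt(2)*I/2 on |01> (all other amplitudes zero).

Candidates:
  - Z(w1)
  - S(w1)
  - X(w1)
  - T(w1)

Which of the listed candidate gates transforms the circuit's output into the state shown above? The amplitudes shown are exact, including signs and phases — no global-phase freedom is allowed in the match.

The unique candidate consistent with the amplitudes is T(w1).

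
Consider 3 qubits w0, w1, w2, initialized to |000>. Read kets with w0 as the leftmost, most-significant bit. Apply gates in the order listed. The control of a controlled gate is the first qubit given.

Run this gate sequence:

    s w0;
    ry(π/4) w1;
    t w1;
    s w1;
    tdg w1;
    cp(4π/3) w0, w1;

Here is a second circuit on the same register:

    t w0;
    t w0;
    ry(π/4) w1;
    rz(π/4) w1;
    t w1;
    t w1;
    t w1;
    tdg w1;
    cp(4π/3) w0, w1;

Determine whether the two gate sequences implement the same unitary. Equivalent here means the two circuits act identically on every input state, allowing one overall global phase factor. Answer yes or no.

No — the two circuits implement different unitaries, even allowing a global phase.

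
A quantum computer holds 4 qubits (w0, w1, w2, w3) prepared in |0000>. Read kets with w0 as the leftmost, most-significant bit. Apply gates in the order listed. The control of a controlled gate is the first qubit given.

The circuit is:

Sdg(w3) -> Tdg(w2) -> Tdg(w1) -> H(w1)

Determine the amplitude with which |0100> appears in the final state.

The final state's coefficient on |0100> equals sqrt(2)/2.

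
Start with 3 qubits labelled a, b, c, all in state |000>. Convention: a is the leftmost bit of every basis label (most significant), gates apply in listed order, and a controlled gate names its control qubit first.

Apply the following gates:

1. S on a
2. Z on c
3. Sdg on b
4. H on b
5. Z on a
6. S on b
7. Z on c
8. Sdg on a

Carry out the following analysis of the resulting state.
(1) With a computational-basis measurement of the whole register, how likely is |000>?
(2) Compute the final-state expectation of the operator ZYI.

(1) A full measurement returns |000> with probability 1/2.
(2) The expectation value of ZYI is 1.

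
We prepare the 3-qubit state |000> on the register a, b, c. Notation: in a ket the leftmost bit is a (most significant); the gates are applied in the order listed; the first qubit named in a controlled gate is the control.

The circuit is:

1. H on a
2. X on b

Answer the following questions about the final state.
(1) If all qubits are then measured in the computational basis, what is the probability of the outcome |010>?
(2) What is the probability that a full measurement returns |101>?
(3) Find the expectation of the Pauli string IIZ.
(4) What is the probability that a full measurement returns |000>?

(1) A full measurement returns |010> with probability 1/2.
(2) A full measurement returns |101> with probability 0.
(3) The observable IIZ averages to 1.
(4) Outcome |000> occurs with probability 0.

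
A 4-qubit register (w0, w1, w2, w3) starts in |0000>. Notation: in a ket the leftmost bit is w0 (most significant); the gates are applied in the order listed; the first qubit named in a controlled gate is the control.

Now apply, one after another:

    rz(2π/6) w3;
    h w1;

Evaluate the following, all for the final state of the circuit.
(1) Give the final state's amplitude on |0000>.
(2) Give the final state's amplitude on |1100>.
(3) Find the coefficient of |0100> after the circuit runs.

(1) |0000> carries amplitude -sqrt(2)*exp(5*I*pi/6)/2 in the final state.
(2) |1100> carries amplitude 0 in the final state.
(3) The amplitude on |0100> is -sqrt(2)*exp(5*I*pi/6)/2.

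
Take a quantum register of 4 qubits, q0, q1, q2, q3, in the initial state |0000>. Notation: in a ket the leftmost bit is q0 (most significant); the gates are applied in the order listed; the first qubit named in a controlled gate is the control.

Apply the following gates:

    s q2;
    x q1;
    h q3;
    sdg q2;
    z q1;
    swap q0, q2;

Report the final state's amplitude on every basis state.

The final amplitudes are -sqrt(2)/2 on |0100>, -sqrt(2)/2 on |0101>, and 0 on every other basis state.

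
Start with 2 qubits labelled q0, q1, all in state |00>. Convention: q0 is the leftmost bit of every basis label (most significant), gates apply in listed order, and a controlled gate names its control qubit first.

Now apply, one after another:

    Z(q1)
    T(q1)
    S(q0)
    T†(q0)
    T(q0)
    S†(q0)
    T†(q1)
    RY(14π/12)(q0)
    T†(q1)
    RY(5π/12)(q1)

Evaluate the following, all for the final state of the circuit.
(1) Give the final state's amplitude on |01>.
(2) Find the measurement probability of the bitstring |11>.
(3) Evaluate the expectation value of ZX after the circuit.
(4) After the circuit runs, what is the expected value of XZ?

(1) The final state's coefficient on |01> equals -3*sqrt(2*sqrt(2) + 4)/16 - sqrt(4 - 2*sqrt(2))/16 + sqrt(12 - 6*sqrt(2))/16 + sqrt(6*sqrt(2) + 12)/16. Key observation: gates 2-7 undo each other exactly, leaving only the rest of the circuit to track.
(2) Outcome |11> occurs with probability -sqrt(6)/32 - sqrt(2)/32 + sqrt(3)/8 + 1/4.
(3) The expectation value of ZX is -3*sqrt(2)/8 - sqrt(6)/8.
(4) The observable XZ averages to -sqrt(6)/8 + sqrt(2)/8.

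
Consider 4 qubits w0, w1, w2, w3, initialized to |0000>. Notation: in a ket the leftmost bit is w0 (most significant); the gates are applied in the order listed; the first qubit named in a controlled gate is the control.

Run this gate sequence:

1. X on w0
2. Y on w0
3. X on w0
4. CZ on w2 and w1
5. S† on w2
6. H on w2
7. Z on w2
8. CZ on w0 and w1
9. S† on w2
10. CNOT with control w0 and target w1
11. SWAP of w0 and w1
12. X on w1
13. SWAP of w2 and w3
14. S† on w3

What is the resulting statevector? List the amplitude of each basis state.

After the circuit, the state carries amplitude -sqrt(2)*I/2 on |1000>, -sqrt(2)*I/2 on |1001>, and 0 on every other basis state.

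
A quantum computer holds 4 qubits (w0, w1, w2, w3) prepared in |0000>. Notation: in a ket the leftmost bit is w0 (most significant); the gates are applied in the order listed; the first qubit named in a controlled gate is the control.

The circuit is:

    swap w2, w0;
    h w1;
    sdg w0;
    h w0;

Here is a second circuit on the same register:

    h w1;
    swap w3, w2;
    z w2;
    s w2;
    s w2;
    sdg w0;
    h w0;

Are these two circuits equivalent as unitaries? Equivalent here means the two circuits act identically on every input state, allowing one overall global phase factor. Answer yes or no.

No: there is an input state on which the two circuits produce genuinely different outputs (not merely differing by a phase).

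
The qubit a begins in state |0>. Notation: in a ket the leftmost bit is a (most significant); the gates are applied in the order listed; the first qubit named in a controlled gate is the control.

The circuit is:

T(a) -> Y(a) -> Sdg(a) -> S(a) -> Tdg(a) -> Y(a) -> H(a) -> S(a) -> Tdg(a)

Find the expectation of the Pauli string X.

The expectation value of X is sqrt(2)/2.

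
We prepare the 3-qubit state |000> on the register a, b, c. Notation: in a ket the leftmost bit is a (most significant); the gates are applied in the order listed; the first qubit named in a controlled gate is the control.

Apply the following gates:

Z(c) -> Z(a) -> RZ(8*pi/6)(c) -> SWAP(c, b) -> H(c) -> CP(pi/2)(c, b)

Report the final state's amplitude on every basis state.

After the circuit, the state carries amplitude -sqrt(2)*exp(I*pi/3)/2 on |000>, -sqrt(2)*exp(I*pi/3)/2 on |001>, and 0 on every other basis state.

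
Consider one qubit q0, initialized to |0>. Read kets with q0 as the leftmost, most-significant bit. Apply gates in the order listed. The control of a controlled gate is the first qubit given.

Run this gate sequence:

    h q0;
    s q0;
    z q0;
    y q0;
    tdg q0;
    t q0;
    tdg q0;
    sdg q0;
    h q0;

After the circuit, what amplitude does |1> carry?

The amplitude on |1> is -1/2 + exp(3*I*pi/4)/2.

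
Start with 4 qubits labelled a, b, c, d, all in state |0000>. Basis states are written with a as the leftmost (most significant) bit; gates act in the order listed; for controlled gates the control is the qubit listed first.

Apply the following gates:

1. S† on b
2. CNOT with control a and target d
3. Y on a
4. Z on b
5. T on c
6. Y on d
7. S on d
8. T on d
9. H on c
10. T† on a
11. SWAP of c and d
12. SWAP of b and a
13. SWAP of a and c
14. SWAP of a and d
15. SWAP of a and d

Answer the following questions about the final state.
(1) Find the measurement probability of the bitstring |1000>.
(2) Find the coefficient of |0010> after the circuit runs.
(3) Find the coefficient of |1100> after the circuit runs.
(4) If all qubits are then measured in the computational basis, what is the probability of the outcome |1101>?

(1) The probability of measuring |1000> is 0. Key observation: steps 14-15 multiply out to the identity, so the circuit reduces to the remaining gates.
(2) |0010> carries amplitude 0 in the final state.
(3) The final state's coefficient on |1100> equals -sqrt(2)*I/2.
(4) A full measurement returns |1101> with probability 1/2.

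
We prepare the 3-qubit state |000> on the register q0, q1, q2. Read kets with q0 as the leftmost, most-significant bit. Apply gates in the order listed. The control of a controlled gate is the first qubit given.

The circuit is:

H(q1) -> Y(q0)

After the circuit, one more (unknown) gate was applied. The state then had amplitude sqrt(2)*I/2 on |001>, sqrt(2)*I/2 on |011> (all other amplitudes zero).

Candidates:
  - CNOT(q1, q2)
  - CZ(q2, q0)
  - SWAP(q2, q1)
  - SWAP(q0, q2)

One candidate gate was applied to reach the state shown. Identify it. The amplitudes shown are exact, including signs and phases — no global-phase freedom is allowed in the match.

The applied gate was SWAP(q0, q2).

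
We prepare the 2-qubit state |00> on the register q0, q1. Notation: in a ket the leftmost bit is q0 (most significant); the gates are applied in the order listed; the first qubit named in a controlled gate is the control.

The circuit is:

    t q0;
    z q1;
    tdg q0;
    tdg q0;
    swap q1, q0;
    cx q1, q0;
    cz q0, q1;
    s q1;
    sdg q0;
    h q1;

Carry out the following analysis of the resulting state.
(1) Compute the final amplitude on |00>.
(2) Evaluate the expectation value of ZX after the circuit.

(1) The final state's coefficient on |00> equals sqrt(2)/2.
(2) In the final state, ZX has expectation 1.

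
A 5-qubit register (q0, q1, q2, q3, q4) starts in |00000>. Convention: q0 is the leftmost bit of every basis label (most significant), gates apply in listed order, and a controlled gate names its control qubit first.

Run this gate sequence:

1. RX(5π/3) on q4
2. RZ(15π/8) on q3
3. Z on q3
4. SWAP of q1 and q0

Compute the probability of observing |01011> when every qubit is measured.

The probability of measuring |01011> is 0.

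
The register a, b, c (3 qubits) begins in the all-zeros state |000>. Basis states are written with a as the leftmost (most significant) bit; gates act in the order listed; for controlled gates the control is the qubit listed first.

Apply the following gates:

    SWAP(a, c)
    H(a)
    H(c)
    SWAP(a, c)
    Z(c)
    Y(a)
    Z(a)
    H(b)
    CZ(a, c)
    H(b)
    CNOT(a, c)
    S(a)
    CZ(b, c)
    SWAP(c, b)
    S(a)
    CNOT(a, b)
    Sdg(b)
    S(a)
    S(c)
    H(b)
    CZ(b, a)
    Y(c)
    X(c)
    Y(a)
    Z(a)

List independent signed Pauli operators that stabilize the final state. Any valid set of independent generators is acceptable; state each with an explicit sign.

One valid set of independent stabilizer generators is -XII, -IYI, +IIZ (any independent generating set of the same group is equally correct).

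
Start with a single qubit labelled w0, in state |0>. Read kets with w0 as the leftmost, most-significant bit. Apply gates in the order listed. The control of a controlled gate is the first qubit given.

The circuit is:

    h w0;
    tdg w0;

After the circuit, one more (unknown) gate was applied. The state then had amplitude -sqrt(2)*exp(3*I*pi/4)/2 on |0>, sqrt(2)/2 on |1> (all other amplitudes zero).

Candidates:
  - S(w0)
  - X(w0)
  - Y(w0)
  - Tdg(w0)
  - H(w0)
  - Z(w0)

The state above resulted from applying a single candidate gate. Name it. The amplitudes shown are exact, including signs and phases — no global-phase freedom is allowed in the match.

It was X(w0) that produced the state shown.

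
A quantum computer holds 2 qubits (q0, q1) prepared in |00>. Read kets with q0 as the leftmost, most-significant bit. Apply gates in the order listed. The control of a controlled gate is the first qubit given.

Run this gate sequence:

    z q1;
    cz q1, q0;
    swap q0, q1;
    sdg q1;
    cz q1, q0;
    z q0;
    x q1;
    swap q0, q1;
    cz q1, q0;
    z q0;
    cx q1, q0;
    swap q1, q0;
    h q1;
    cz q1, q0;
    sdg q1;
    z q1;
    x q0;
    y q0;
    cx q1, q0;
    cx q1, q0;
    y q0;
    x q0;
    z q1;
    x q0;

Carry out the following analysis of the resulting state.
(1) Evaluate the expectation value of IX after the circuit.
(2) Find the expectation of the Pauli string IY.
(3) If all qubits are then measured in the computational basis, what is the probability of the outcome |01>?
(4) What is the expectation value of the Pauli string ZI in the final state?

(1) The observable IX averages to 0. Key observation: gates 16-23 undo each other exactly, leaving only the rest of the circuit to track.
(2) The expectation value of IY is 1.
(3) Outcome |01> occurs with probability 0.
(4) In the final state, ZI has expectation -1.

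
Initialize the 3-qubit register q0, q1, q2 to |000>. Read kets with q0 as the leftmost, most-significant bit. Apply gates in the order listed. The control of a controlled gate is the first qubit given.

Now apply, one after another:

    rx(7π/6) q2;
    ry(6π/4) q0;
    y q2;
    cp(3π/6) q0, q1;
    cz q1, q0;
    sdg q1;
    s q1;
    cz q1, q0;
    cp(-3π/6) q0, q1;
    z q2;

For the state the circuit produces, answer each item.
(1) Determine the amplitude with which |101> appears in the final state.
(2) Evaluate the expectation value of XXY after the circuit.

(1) The final state's coefficient on |101> equals I*(-1 + sqrt(3))/4. Key observation: gates 4-9 undo each other exactly, leaving only the rest of the circuit to track.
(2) The observable XXY averages to 0.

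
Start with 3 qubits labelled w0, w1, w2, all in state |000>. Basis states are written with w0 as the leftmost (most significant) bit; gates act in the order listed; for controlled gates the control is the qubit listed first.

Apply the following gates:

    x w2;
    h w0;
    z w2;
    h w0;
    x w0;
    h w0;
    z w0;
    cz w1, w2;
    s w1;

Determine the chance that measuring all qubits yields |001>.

Outcome |001> occurs with probability 1/2.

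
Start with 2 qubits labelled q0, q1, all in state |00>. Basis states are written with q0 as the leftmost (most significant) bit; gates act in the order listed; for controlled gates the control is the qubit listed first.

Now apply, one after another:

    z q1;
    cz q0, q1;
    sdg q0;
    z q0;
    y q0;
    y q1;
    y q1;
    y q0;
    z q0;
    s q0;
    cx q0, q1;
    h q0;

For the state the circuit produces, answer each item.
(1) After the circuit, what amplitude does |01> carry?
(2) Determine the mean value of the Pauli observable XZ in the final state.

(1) The final state's coefficient on |01> equals 0. Key observation: gates 3-10 undo each other exactly, leaving only the rest of the circuit to track.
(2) The expectation value of XZ is 1.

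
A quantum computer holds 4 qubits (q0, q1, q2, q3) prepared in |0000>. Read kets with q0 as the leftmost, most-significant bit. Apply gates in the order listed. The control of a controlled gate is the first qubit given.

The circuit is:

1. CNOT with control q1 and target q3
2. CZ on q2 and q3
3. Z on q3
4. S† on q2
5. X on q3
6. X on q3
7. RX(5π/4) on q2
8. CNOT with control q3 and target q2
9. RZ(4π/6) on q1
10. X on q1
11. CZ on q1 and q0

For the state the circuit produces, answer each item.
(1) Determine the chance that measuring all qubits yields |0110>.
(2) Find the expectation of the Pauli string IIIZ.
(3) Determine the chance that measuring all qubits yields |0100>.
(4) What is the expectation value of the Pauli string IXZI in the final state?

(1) Outcome |0110> occurs with probability sqrt(2)/4 + 1/2. Key observation: steps 5-6 multiply out to the identity, so the circuit reduces to the remaining gates.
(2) The expectation value of IIIZ is 1.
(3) Outcome |0100> occurs with probability 1/2 - sqrt(2)/4.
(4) The expectation value of IXZI is 0.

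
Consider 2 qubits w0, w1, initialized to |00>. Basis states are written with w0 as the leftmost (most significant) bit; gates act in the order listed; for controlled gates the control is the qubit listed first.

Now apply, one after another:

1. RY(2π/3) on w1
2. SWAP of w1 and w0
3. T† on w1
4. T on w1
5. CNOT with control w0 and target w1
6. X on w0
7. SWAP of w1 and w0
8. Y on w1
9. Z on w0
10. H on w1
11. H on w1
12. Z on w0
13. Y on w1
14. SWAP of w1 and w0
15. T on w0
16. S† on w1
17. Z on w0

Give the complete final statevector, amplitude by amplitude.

The final amplitudes are 0 on |00>, -sqrt(3)*I/2 on |01>, -exp(I*pi/4)/2 on |10>, 0 on |11>. Key observation: gates 7-14 undo each other exactly, leaving only the rest of the circuit to track.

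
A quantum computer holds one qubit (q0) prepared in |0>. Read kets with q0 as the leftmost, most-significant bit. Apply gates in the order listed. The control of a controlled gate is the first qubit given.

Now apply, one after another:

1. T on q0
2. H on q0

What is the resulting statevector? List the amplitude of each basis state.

After the circuit, the state carries amplitude sqrt(2)/2 on |0>, sqrt(2)/2 on |1>.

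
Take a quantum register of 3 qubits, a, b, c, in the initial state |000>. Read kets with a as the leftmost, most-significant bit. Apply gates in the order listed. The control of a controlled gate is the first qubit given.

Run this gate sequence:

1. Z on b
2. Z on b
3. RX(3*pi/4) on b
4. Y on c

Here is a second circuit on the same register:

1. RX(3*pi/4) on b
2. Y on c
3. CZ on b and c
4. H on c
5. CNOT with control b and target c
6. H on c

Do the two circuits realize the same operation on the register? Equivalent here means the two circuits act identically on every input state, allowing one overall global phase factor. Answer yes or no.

Yes: on every input state the two circuits agree up to one overall phase factor.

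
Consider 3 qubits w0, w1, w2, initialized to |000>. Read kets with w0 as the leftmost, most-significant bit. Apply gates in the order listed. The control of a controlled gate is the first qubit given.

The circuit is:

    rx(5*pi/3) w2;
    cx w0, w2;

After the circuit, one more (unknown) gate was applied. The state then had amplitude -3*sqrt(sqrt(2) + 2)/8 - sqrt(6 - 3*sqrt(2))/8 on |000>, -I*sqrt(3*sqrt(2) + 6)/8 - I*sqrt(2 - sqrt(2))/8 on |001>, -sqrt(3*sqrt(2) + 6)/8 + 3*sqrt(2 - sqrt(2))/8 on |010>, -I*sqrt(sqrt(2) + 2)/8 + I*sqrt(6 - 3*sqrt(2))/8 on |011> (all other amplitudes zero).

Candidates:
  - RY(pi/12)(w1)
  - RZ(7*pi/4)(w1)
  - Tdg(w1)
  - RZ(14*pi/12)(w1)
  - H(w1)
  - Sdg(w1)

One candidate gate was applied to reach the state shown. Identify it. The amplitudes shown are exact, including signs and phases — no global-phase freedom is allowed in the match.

The unique candidate consistent with the amplitudes is RY(pi/12)(w1).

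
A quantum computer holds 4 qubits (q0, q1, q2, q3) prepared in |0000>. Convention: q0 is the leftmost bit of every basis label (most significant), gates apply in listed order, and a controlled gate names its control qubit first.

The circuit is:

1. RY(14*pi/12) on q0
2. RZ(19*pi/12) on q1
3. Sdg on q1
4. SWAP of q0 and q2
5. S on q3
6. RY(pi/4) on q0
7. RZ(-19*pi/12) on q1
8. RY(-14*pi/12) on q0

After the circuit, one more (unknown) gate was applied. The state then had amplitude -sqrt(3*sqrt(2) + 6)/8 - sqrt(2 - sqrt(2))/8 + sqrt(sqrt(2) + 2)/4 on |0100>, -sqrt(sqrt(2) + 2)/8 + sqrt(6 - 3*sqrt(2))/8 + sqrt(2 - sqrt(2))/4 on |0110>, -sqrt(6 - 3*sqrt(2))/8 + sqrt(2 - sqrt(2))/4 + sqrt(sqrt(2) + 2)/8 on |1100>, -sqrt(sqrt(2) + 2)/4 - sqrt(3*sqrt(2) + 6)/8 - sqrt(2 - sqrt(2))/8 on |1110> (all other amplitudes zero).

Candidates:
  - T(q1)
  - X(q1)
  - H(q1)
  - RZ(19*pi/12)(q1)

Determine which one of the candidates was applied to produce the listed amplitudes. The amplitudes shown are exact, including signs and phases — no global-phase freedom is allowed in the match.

The unique candidate consistent with the amplitudes is X(q1).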